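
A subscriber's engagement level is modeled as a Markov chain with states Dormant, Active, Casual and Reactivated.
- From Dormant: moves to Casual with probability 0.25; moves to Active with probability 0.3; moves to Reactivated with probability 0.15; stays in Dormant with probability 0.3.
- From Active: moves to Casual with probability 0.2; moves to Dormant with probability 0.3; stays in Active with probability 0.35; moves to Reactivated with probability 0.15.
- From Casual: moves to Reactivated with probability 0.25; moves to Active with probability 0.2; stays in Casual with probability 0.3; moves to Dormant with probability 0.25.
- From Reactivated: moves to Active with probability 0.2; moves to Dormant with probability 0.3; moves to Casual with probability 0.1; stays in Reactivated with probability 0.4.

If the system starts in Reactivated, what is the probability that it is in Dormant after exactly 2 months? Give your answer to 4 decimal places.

Propagate the distribution vector 2 months from Reactivated.
After 0 months: (0.0000, 0.0000, 0.0000, 1.0000)
After 1 month: (0.3000, 0.2000, 0.1000, 0.4000)
After 2 months: (0.2950, 0.2600, 0.1850, 0.2600)
P(in Dormant after 2 months) = 0.2950

0.2950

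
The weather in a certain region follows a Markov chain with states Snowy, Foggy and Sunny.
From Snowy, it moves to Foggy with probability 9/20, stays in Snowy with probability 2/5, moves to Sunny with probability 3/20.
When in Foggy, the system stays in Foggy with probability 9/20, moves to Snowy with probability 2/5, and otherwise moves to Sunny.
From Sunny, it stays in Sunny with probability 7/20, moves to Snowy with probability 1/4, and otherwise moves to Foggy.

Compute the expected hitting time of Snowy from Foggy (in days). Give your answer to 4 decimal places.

2.6891

Let t(s) be the expected number of days to first reach Snowy from state s, with t(Snowy) = 0. Conditioning on the first day:
t(Foggy) = 1 + 0.45·t(Foggy) + 0.15·t(Sunny)
t(Sunny) = 1 + 0.4·t(Foggy) + 0.35·t(Sunny)
Solving: t(Foggy) = 2.6891, t(Sunny) = 3.1933.
Expected days from Foggy to Snowy: 2.6891.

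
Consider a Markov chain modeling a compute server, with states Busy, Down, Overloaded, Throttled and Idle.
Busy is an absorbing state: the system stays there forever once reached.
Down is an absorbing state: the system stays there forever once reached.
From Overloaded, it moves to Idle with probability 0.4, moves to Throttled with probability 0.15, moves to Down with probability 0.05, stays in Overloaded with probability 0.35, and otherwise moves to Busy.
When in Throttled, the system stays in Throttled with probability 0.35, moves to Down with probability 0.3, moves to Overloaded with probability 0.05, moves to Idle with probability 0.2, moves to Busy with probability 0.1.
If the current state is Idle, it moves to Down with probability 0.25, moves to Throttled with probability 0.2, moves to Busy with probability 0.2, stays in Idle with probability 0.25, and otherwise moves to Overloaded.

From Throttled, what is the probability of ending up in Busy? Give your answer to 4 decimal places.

Let h(s) be the probability of absorption at Busy starting from transient state s. Then h(Busy) = 1 and h(Down) = 0. By first-step analysis:
h(Overloaded) = 0.05·1 + 0.05·0 + 0.35·h(Overloaded) + 0.15·h(Throttled) + 0.4·h(Idle)
h(Throttled) = 0.1·1 + 0.3·0 + 0.05·h(Overloaded) + 0.35·h(Throttled) + 0.2·h(Idle)
h(Idle) = 0.2·1 + 0.25·0 + 0.1·h(Overloaded) + 0.2·h(Throttled) + 0.25·h(Idle)
Solving: h(Overloaded) = 0.3949, h(Throttled) = 0.3077, h(Idle) = 0.4014.
Starting from Throttled, the probability is 0.3077.

0.3077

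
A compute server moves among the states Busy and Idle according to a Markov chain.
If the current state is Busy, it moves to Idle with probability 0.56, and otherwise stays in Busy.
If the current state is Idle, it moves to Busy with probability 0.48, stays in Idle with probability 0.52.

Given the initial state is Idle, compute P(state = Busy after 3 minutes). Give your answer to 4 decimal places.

Propagate the distribution vector 3 minutes from Idle.
After 0 minutes: (0.0000, 1.0000)
After 1 minute: (0.4800, 0.5200)
After 2 minutes: (0.4608, 0.5392)
After 3 minutes: (0.4616, 0.5384)
P(in Busy after 3 minutes) = 0.4616

0.4616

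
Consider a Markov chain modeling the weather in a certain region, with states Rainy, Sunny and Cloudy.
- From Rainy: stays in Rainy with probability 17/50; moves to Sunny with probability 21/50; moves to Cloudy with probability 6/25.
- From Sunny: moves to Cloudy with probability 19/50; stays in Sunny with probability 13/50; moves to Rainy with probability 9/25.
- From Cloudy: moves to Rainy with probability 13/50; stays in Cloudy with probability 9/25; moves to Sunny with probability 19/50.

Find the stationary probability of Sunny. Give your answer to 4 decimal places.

Let the stationary distribution be π with π = πP and π_1 + π_2 + π_3 = 1.
π_1 = 0.34·π_1 + 0.36·π_2 + 0.26·π_3
π_2 = 0.42·π_1 + 0.26·π_2 + 0.38·π_3
Solving with the normalization constraint gives π = (0.3207, 0.3507, 0.3285).
So the stationary probability of Sunny is 0.3507.

0.3507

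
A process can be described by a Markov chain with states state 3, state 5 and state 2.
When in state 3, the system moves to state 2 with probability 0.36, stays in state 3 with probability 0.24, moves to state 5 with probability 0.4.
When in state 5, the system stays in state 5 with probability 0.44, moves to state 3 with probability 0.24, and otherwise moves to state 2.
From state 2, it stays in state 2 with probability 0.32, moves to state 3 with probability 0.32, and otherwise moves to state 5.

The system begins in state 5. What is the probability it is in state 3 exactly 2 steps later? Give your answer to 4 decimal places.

0.2656

Sum over the intermediate state after 1 step:
P = P(state 5→state 3)·P(state 3→state 3) + P(state 5→state 5)·P(state 5→state 3) + P(state 5→state 2)·P(state 2→state 3)
  = 0.24×0.24 + 0.44×0.24 + 0.32×0.32
  = 0.0576 + 0.1056 + 0.1024 = 0.2656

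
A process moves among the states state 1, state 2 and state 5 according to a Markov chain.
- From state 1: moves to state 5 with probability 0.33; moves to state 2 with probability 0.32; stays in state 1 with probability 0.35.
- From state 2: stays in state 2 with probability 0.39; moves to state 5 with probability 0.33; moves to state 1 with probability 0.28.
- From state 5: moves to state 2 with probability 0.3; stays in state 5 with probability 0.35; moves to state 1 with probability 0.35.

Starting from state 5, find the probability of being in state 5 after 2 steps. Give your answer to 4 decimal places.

Sum over the intermediate state after 1 step:
P = P(state 5→state 1)·P(state 1→state 5) + P(state 5→state 2)·P(state 2→state 5) + P(state 5→state 5)·P(state 5→state 5)
  = 0.35×0.33 + 0.3×0.33 + 0.35×0.35
  = 0.1155 + 0.0990 + 0.1225 = 0.3370

0.3370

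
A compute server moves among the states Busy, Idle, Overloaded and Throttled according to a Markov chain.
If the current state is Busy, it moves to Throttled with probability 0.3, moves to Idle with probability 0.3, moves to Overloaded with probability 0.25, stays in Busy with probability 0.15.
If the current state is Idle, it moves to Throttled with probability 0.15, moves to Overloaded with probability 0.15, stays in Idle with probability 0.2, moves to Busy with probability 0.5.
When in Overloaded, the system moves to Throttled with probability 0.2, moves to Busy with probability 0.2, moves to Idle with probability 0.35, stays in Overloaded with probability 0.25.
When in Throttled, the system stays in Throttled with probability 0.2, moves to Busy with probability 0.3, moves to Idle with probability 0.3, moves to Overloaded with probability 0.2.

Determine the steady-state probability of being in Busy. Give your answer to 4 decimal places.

Let the stationary distribution be π with π = πP and π_1 + π_2 + π_3 + π_4 = 1.
π_1 = 0.15·π_1 + 0.5·π_2 + 0.2·π_3 + 0.3·π_4
π_2 = 0.3·π_1 + 0.2·π_2 + 0.35·π_3 + 0.3·π_4
π_3 = 0.25·π_1 + 0.15·π_2 + 0.25·π_3 + 0.2·π_4
Solving with the normalization constraint gives π = (0.2916, 0.2823, 0.2110, 0.2150).
So the stationary probability of Busy is 0.2916.

0.2916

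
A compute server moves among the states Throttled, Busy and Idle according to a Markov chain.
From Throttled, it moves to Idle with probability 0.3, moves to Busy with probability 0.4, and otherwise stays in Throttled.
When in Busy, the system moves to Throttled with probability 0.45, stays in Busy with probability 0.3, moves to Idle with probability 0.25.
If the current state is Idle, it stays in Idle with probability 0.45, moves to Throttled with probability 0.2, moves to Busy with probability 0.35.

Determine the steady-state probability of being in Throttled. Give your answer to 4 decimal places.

0.3190

Let the stationary distribution be π with π = πP and π_1 + π_2 + π_3 = 1.
π_1 = 0.3·π_1 + 0.45·π_2 + 0.2·π_3
π_2 = 0.4·π_1 + 0.3·π_2 + 0.35·π_3
Solving with the normalization constraint gives π = (0.3190, 0.3485, 0.3324).
So the stationary probability of Throttled is 0.3190.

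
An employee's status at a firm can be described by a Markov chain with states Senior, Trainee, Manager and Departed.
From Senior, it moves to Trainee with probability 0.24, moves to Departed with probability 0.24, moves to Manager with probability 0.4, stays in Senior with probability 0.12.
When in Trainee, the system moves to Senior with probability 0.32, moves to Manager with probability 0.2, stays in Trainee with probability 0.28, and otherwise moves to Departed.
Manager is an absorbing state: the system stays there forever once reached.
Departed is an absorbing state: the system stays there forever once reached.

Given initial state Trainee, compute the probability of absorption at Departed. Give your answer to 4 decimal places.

Let h(s) be the probability of absorption at Departed starting from transient state s. Then h(Departed) = 1 and h(Manager) = 0. By first-step analysis:
h(Senior) = 0.12·h(Senior) + 0.24·h(Trainee) + 0.4·0 + 0.24·1
h(Trainee) = 0.32·h(Senior) + 0.28·h(Trainee) + 0.2·0 + 0.2·1
Solving: h(Senior) = 0.3966, h(Trainee) = 0.4540.
Starting from Trainee, the probability is 0.4540.

0.4540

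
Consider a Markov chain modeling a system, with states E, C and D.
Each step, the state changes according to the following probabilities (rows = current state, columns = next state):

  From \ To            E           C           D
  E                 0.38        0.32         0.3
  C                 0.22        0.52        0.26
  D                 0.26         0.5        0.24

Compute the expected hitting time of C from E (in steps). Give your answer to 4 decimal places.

2.6958

Let t(s) be the expected number of steps to first reach C from state s, with t(C) = 0. Conditioning on the first step:
t(E) = 1 + 0.38·t(E) + 0.3·t(D)
t(D) = 1 + 0.26·t(E) + 0.24·t(D)
Solving: t(E) = 2.6958, t(D) = 2.2380.
Expected steps from E to C: 2.6958.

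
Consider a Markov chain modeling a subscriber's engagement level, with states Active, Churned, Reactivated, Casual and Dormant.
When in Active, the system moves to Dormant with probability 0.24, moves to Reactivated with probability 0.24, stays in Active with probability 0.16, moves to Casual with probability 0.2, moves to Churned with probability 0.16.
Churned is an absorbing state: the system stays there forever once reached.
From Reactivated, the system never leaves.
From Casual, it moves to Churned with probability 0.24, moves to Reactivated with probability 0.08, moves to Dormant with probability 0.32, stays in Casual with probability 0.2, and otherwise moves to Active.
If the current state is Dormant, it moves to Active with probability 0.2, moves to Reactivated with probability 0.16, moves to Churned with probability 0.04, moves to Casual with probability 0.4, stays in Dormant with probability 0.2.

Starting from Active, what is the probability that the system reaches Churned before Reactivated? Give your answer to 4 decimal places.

0.4545

Let h(s) be the probability of absorption at Churned starting from transient state s. Then h(Churned) = 1 and h(Reactivated) = 0. By first-step analysis:
h(Active) = 0.16·h(Active) + 0.16·1 + 0.24·0 + 0.2·h(Casual) + 0.24·h(Dormant)
h(Casual) = 0.16·h(Active) + 0.24·1 + 0.08·0 + 0.2·h(Casual) + 0.32·h(Dormant)
h(Dormant) = 0.2·h(Active) + 0.04·1 + 0.16·0 + 0.4·h(Casual) + 0.2·h(Dormant)
Solving: h(Active) = 0.4545, h(Casual) = 0.5705, h(Dormant) = 0.4489.
Starting from Active, the probability is 0.4545.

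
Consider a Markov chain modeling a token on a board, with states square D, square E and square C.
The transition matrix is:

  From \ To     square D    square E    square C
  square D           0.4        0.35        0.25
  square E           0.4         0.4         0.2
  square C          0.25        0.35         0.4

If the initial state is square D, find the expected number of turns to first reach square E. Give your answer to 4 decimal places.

2.8571

Let t(s) be the expected number of turns to first reach square E from state s, with t(square E) = 0. Conditioning on the first turn:
t(square D) = 1 + 0.4·t(square D) + 0.25·t(square C)
t(square C) = 1 + 0.25·t(square D) + 0.4·t(square C)
Solving: t(square D) = 2.8571, t(square C) = 2.8571.
Expected turns from square D to square E: 2.8571.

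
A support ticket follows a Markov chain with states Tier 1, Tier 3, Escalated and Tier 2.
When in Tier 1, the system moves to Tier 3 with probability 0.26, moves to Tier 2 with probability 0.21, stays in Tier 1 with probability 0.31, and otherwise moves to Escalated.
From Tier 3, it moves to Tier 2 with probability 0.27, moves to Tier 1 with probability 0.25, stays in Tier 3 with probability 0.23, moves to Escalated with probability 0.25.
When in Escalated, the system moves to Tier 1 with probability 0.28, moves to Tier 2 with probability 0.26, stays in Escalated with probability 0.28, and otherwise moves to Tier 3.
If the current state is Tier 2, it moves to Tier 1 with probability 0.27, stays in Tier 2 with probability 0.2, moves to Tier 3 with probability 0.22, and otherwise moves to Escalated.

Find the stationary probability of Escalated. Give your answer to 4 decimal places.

0.2636

Let the stationary distribution be π with π = πP and π_1 + π_2 + π_3 + π_4 = 1.
π_1 = 0.31·π_1 + 0.25·π_2 + 0.28·π_3 + 0.27·π_4
π_2 = 0.26·π_1 + 0.23·π_2 + 0.18·π_3 + 0.22·π_4
π_3 = 0.22·π_1 + 0.25·π_2 + 0.28·π_3 + 0.31·π_4
Solving with the normalization constraint gives π = (0.2794, 0.2229, 0.2636, 0.2342).
So the stationary probability of Escalated is 0.2636.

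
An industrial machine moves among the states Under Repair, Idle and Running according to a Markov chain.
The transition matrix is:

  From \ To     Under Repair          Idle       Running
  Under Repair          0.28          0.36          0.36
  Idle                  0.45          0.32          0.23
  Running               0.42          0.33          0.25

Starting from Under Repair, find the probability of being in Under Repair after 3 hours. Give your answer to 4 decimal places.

Propagate the distribution vector 3 hours from Under Repair.
After 0 hours: (1.0000, 0.0000, 0.0000)
After 1 hour: (0.2800, 0.3600, 0.3600)
After 2 hours: (0.3916, 0.3348, 0.2736)
After 3 hours: (0.3752, 0.3384, 0.2864)
P(in Under Repair after 3 hours) = 0.3752

0.3752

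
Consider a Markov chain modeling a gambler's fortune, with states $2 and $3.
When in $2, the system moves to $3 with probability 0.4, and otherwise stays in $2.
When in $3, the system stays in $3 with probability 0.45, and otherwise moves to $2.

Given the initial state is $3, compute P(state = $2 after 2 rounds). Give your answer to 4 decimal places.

0.5775

Sum over the intermediate state after 1 round:
P = P($3→$2)·P($2→$2) + P($3→$3)·P($3→$2)
  = 0.55×0.6 + 0.45×0.55
  = 0.3300 + 0.2475 = 0.5775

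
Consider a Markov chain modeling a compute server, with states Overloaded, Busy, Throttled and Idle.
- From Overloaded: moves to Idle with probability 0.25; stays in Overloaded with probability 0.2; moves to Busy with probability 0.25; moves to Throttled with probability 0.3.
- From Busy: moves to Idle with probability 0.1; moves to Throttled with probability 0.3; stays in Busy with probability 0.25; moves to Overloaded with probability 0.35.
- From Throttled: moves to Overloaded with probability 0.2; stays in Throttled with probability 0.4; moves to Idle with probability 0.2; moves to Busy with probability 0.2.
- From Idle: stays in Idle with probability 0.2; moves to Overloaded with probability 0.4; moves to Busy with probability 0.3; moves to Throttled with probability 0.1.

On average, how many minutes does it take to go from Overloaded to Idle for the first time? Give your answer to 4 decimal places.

Let t(s) be the expected number of minutes to first reach Idle from state s, with t(Idle) = 0. Conditioning on the first minute:
t(Overloaded) = 1 + 0.2·t(Overloaded) + 0.25·t(Busy) + 0.3·t(Throttled)
t(Busy) = 1 + 0.35·t(Overloaded) + 0.25·t(Busy) + 0.3·t(Throttled)
t(Throttled) = 1 + 0.2·t(Overloaded) + 0.2·t(Busy) + 0.4·t(Throttled)
Solving: t(Overloaded) = 5.0420, t(Busy) = 5.7983, t(Throttled) = 5.2801.
Expected minutes from Overloaded to Idle: 5.0420.

5.0420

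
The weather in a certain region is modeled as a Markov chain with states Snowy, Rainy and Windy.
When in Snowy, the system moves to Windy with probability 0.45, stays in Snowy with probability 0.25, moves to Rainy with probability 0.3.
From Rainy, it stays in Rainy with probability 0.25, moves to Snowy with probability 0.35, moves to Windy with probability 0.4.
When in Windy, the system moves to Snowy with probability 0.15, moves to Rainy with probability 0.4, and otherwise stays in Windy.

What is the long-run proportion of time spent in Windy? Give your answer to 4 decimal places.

Let the stationary distribution be π with π = πP and π_1 + π_2 + π_3 = 1.
π_1 = 0.25·π_1 + 0.35·π_2 + 0.15·π_3
π_2 = 0.3·π_1 + 0.25·π_2 + 0.4·π_3
Solving with the normalization constraint gives π = (0.2393, 0.3270, 0.4336).
So the stationary probability of Windy is 0.4336.

0.4336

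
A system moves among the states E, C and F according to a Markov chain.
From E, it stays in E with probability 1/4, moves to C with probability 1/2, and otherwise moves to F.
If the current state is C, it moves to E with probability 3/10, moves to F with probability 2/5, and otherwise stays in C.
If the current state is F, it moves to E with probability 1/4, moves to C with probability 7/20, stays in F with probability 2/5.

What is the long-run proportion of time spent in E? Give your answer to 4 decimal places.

0.2686

Let the stationary distribution be π with π = πP and π_1 + π_2 + π_3 = 1.
π_1 = 0.25·π_1 + 0.3·π_2 + 0.25·π_3
π_2 = 0.5·π_1 + 0.3·π_2 + 0.35·π_3
Solving with the normalization constraint gives π = (0.2686, 0.3717, 0.3597).
So the stationary probability of E is 0.2686.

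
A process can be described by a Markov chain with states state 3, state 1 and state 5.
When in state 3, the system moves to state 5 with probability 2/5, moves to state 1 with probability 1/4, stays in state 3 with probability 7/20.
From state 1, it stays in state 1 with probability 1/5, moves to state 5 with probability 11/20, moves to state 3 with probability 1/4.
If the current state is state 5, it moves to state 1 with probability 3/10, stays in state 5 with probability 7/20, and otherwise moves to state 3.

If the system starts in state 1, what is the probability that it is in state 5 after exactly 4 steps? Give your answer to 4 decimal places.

Propagate the distribution vector 4 steps from state 1.
After 0 steps: (0.0000, 1.0000, 0.0000)
After 1 step: (0.2500, 0.2000, 0.5500)
After 2 steps: (0.3300, 0.2675, 0.4025)
After 3 steps: (0.3233, 0.2568, 0.4200)
After 4 steps: (0.3243, 0.2582, 0.4175)
P(in state 5 after 4 steps) = 0.4175

0.4175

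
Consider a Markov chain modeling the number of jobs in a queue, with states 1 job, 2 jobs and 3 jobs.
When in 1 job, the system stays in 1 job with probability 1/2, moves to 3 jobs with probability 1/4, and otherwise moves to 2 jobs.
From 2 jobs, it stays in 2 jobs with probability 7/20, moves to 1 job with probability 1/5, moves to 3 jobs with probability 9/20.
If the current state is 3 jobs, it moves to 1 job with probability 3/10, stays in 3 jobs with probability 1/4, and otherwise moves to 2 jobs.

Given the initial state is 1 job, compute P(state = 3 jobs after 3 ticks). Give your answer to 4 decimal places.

Propagate the distribution vector 3 ticks from 1 job.
After 0 ticks: (1.0000, 0.0000, 0.0000)
After 1 tick: (0.5000, 0.2500, 0.2500)
After 2 ticks: (0.3750, 0.3250, 0.3000)
After 3 ticks: (0.3425, 0.3425, 0.3150)
P(in 3 jobs after 3 ticks) = 0.3150

0.3150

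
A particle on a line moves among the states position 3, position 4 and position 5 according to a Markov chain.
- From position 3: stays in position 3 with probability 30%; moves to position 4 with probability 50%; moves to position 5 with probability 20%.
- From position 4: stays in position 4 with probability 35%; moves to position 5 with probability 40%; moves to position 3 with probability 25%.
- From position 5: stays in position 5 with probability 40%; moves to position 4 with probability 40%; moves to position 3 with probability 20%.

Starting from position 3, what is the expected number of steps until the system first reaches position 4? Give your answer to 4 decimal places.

Let t(s) be the expected number of steps to first reach position 4 from state s, with t(position 4) = 0. Conditioning on the first step:
t(position 3) = 1 + 0.3·t(position 3) + 0.2·t(position 5)
t(position 5) = 1 + 0.2·t(position 3) + 0.4·t(position 5)
Solving: t(position 3) = 2.1053, t(position 5) = 2.3684.
Expected steps from position 3 to position 4: 2.1053.

2.1053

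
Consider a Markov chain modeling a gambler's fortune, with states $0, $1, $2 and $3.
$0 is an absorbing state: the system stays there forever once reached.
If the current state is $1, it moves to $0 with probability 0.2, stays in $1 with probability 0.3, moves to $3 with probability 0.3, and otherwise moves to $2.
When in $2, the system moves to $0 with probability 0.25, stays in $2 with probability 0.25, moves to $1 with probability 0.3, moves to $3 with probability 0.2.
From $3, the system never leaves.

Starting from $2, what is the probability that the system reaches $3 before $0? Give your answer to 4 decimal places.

0.4946

Let h(s) be the probability of absorption at $3 starting from transient state s. Then h($3) = 1 and h($0) = 0. By first-step analysis:
h($1) = 0.2·0 + 0.3·h($1) + 0.2·h($2) + 0.3·1
h($2) = 0.25·0 + 0.3·h($1) + 0.25·h($2) + 0.2·1
Solving: h($1) = 0.5699, h($2) = 0.4946.
Starting from $2, the probability is 0.4946.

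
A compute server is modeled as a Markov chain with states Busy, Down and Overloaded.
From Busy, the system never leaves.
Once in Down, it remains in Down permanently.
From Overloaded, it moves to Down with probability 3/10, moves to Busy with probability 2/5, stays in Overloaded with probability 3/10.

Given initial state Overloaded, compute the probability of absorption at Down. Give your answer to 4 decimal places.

Let h(s) be the probability of absorption at Down starting from transient state s. Then h(Down) = 1 and h(Busy) = 0. By first-step analysis:
h(Overloaded) = 0.4·0 + 0.3·1 + 0.3·h(Overloaded)
Solving: h(Overloaded) = 0.4286.
Starting from Overloaded, the probability is 0.4286.

0.4286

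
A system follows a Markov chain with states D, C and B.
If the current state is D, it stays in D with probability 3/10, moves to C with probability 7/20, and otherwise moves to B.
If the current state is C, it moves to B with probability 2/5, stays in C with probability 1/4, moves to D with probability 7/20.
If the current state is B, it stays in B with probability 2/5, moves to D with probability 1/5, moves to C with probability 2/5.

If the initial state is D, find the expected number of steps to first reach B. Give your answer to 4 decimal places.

Let t(s) be the expected number of steps to first reach B from state s, with t(B) = 0. Conditioning on the first step:
t(D) = 1 + 0.3·t(D) + 0.35·t(C)
t(C) = 1 + 0.35·t(D) + 0.25·t(C)
Solving: t(D) = 2.7329, t(C) = 2.6087.
Expected steps from D to B: 2.7329.

2.7329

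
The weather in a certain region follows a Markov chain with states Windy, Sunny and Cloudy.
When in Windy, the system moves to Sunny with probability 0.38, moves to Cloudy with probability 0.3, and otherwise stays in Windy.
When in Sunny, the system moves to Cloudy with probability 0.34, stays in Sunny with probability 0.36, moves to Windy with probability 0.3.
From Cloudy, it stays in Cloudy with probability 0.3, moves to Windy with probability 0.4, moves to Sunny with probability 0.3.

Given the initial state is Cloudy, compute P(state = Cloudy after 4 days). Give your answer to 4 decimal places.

Propagate the distribution vector 4 days from Cloudy.
After 0 days: (0.0000, 0.0000, 1.0000)
After 1 day: (0.4000, 0.3000, 0.3000)
After 2 days: (0.3380, 0.3500, 0.3120)
After 3 days: (0.3380, 0.3480, 0.3140)
After 4 days: (0.3382, 0.3479, 0.3139)
P(in Cloudy after 4 days) = 0.3139

0.3139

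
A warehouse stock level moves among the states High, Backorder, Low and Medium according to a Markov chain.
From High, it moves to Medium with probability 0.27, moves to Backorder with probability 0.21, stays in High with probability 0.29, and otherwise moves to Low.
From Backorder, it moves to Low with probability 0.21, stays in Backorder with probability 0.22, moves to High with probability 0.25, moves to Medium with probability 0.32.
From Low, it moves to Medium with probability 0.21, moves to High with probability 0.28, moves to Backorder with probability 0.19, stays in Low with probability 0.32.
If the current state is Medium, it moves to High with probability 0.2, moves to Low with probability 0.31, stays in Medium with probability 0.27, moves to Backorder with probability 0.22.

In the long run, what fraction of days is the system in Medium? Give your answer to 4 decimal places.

Let the stationary distribution be π with π = πP and π_1 + π_2 + π_3 + π_4 = 1.
π_1 = 0.29·π_1 + 0.25·π_2 + 0.28·π_3 + 0.2·π_4
π_2 = 0.21·π_1 + 0.22·π_2 + 0.19·π_3 + 0.22·π_4
π_3 = 0.23·π_1 + 0.21·π_2 + 0.32·π_3 + 0.31·π_4
Solving with the normalization constraint gives π = (0.2551, 0.2093, 0.2714, 0.2642).
So the stationary probability of Medium is 0.2642.

0.2642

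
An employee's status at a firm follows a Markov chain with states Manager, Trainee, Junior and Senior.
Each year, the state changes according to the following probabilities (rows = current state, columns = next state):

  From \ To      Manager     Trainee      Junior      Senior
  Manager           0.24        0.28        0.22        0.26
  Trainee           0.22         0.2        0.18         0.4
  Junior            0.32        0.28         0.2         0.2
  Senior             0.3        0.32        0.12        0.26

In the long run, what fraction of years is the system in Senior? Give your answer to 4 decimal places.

Let the stationary distribution be π with π = πP and π_1 + π_2 + π_3 + π_4 = 1.
π_1 = 0.24·π_1 + 0.22·π_2 + 0.32·π_3 + 0.3·π_4
π_2 = 0.28·π_1 + 0.2·π_2 + 0.28·π_3 + 0.32·π_4
π_3 = 0.22·π_1 + 0.18·π_2 + 0.2·π_3 + 0.12·π_4
Solving with the normalization constraint gives π = (0.2660, 0.2699, 0.1769, 0.2872).
So the stationary probability of Senior is 0.2872.

0.2872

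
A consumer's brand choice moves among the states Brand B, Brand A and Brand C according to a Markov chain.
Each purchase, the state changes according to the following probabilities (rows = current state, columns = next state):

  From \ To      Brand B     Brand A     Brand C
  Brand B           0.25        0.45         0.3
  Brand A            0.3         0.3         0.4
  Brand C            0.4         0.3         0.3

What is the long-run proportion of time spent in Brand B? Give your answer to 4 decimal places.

Let the stationary distribution be π with π = πP and π_1 + π_2 + π_3 = 1.
π_1 = 0.25·π_1 + 0.3·π_2 + 0.4·π_3
π_2 = 0.45·π_1 + 0.3·π_2 + 0.3·π_3
Solving with the normalization constraint gives π = (0.3176, 0.3476, 0.3348).
So the stationary probability of Brand B is 0.3176.

0.3176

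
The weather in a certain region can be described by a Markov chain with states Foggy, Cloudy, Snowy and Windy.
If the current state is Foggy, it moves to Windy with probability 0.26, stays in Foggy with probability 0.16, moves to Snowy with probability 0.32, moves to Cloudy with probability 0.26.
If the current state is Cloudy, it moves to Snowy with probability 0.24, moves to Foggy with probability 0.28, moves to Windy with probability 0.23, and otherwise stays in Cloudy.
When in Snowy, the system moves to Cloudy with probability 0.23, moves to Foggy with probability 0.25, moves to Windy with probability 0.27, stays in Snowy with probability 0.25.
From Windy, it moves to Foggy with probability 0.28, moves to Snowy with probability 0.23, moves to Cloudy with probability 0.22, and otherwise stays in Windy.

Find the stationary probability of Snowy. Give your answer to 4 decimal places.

0.2595

Let the stationary distribution be π with π = πP and π_1 + π_2 + π_3 + π_4 = 1.
π_1 = 0.16·π_1 + 0.28·π_2 + 0.25·π_3 + 0.28·π_4
π_2 = 0.26·π_1 + 0.25·π_2 + 0.23·π_3 + 0.22·π_4
π_3 = 0.32·π_1 + 0.24·π_2 + 0.25·π_3 + 0.23·π_4
Solving with the normalization constraint gives π = (0.2431, 0.2395, 0.2595, 0.2580).
So the stationary probability of Snowy is 0.2595.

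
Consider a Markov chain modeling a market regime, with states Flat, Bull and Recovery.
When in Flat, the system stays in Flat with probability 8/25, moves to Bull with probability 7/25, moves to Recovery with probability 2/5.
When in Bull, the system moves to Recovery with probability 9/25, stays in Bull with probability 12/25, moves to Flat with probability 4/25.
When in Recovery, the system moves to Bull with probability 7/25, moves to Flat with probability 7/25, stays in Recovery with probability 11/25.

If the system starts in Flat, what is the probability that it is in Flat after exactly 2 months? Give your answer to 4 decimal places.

0.2592

Sum over the intermediate state after 1 month:
P = P(Flat→Flat)·P(Flat→Flat) + P(Flat→Bull)·P(Bull→Flat) + P(Flat→Recovery)·P(Recovery→Flat)
  = 0.32×0.32 + 0.28×0.16 + 0.4×0.28
  = 0.1024 + 0.0448 + 0.1120 = 0.2592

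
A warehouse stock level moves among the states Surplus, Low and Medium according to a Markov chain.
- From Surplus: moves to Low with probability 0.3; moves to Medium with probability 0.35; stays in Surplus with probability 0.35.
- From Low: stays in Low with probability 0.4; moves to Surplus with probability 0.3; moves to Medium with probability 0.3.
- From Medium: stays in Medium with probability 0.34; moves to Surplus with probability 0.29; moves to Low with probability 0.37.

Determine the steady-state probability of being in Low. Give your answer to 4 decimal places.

Let the stationary distribution be π with π = πP and π_1 + π_2 + π_3 = 1.
π_1 = 0.35·π_1 + 0.3·π_2 + 0.29·π_3
π_2 = 0.3·π_1 + 0.4·π_2 + 0.37·π_3
Solving with the normalization constraint gives π = (0.3123, 0.3589, 0.3288).
So the stationary probability of Low is 0.3589.

0.3589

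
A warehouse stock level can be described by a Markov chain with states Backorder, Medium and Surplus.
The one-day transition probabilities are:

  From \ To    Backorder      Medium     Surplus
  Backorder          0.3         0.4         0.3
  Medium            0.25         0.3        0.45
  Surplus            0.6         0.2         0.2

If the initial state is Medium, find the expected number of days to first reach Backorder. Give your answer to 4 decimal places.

Let t(s) be the expected number of days to first reach Backorder from state s, with t(Backorder) = 0. Conditioning on the first day:
t(Medium) = 1 + 0.3·t(Medium) + 0.45·t(Surplus)
t(Surplus) = 1 + 0.2·t(Medium) + 0.2·t(Surplus)
Solving: t(Medium) = 2.6596, t(Surplus) = 1.9149.
Expected days from Medium to Backorder: 2.6596.

2.6596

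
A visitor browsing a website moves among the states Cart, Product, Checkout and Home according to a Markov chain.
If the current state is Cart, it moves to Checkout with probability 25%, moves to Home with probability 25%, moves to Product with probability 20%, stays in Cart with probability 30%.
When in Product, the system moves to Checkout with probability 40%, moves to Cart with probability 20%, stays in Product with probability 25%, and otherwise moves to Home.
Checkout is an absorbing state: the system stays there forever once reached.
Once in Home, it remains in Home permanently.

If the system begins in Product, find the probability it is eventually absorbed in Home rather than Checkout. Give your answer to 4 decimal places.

Let h(s) be the probability of absorption at Home starting from transient state s. Then h(Home) = 1 and h(Checkout) = 0. By first-step analysis:
h(Cart) = 0.3·h(Cart) + 0.2·h(Product) + 0.25·0 + 0.25·1
h(Product) = 0.2·h(Cart) + 0.25·h(Product) + 0.4·0 + 0.15·1
Solving: h(Cart) = 0.4485, h(Product) = 0.3196.
Starting from Product, the probability is 0.3196.

0.3196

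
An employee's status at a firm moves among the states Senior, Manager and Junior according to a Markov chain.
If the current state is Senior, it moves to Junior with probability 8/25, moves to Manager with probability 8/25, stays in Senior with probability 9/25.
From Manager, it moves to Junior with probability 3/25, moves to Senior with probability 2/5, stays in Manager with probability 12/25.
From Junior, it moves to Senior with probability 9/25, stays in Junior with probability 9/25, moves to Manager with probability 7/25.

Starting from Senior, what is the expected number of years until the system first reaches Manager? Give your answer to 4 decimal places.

Let t(s) be the expected number of years to first reach Manager from state s, with t(Manager) = 0. Conditioning on the first year:
t(Senior) = 1 + 0.36·t(Senior) + 0.32·t(Junior)
t(Junior) = 1 + 0.36·t(Senior) + 0.36·t(Junior)
Solving: t(Senior) = 3.2609, t(Junior) = 3.3967.
Expected years from Senior to Manager: 3.2609.

3.2609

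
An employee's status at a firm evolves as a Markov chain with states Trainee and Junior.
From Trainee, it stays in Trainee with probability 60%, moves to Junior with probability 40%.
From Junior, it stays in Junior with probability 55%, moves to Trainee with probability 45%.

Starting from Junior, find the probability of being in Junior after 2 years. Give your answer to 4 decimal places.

0.4825

Sum over the intermediate state after 1 year:
P = P(Junior→Trainee)·P(Trainee→Junior) + P(Junior→Junior)·P(Junior→Junior)
  = 0.45×0.4 + 0.55×0.55
  = 0.1800 + 0.3025 = 0.4825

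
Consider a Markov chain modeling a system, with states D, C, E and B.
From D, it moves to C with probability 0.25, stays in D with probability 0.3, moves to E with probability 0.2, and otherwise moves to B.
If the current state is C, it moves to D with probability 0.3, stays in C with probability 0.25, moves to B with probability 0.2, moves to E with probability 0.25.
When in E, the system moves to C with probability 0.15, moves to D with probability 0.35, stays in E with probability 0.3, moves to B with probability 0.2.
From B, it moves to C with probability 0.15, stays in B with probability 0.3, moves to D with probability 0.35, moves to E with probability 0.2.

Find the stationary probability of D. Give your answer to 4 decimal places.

Let the stationary distribution be π with π = πP and π_1 + π_2 + π_3 + π_4 = 1.
π_1 = 0.3·π_1 + 0.3·π_2 + 0.35·π_3 + 0.35·π_4
π_2 = 0.25·π_1 + 0.25·π_2 + 0.15·π_3 + 0.15·π_4
π_3 = 0.2·π_1 + 0.25·π_2 + 0.3·π_3 + 0.2·π_4
Solving with the normalization constraint gives π = (0.3237, 0.2026, 0.2335, 0.2402).
So the stationary probability of D is 0.3237.

0.3237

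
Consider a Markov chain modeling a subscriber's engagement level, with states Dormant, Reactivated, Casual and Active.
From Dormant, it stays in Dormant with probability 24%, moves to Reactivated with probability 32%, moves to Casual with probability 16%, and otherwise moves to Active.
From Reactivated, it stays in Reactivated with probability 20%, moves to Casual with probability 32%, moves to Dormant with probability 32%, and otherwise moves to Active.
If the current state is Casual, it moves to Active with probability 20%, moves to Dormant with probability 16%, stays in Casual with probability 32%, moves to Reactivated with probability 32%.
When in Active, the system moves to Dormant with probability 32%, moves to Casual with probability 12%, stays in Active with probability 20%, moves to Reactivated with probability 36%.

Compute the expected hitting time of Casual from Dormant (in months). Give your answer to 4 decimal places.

Let t(s) be the expected number of months to first reach Casual from state s, with t(Casual) = 0. Conditioning on the first month:
t(Dormant) = 1 + 0.24·t(Dormant) + 0.32·t(Reactivated) + 0.28·t(Active)
t(Reactivated) = 1 + 0.32·t(Dormant) + 0.2·t(Reactivated) + 0.16·t(Active)
t(Active) = 1 + 0.32·t(Dormant) + 0.36·t(Reactivated) + 0.2·t(Active)
Solving: t(Dormant) = 5.0519, t(Reactivated) = 4.3131, t(Active) = 5.2117.
Expected months from Dormant to Casual: 5.0519.

5.0519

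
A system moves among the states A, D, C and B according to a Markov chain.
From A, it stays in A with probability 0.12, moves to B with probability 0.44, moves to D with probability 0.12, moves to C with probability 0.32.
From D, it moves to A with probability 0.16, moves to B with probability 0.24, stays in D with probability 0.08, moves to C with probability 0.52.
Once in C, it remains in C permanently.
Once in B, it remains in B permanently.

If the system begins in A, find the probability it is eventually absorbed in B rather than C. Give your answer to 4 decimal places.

0.5486

Let h(s) be the probability of absorption at B starting from transient state s. Then h(B) = 1 and h(C) = 0. By first-step analysis:
h(A) = 0.12·h(A) + 0.12·h(D) + 0.32·0 + 0.44·1
h(D) = 0.16·h(A) + 0.08·h(D) + 0.52·0 + 0.24·1
Solving: h(A) = 0.5486, h(D) = 0.3563.
Starting from A, the probability is 0.5486.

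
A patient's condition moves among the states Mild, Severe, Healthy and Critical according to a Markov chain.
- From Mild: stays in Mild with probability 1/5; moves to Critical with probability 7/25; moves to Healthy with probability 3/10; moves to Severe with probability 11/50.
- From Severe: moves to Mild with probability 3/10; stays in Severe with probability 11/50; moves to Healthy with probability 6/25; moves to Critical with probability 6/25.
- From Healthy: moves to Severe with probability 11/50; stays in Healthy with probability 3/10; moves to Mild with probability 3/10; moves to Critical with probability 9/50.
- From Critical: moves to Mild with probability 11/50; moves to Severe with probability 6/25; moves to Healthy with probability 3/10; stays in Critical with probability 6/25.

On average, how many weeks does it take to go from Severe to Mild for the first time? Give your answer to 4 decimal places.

Let t(s) be the expected number of weeks to first reach Mild from state s, with t(Mild) = 0. Conditioning on the first week:
t(Severe) = 1 + 0.22·t(Severe) + 0.24·t(Healthy) + 0.24·t(Critical)
t(Healthy) = 1 + 0.22·t(Severe) + 0.3·t(Healthy) + 0.18·t(Critical)
t(Critical) = 1 + 0.24·t(Severe) + 0.3·t(Healthy) + 0.24·t(Critical)
Solving: t(Severe) = 3.5449, t(Healthy) = 3.5269, t(Critical) = 3.8274.
Expected weeks from Severe to Mild: 3.5449.

3.5449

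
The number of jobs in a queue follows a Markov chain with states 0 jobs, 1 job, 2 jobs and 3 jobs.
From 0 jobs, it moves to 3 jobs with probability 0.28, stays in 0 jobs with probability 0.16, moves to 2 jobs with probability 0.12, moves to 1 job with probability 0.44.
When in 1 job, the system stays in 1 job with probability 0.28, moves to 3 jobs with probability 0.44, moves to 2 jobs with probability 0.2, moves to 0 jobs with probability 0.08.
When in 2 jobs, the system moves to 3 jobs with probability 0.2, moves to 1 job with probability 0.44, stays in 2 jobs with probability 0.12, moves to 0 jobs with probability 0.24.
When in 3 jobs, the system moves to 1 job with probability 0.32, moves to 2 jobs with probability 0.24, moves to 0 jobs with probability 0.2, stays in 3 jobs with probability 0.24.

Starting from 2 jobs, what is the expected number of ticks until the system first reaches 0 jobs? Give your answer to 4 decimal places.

5.8011

Let t(s) be the expected number of ticks to first reach 0 jobs from state s, with t(0 jobs) = 0. Conditioning on the first tick:
t(1 job) = 1 + 0.28·t(1 job) + 0.2·t(2 jobs) + 0.44·t(3 jobs)
t(2 jobs) = 1 + 0.44·t(1 job) + 0.12·t(2 jobs) + 0.2·t(3 jobs)
t(3 jobs) = 1 + 0.32·t(1 job) + 0.24·t(2 jobs) + 0.24·t(3 jobs)
Solving: t(1 job) = 6.6298, t(2 jobs) = 5.8011, t(3 jobs) = 5.9392.
Expected ticks from 2 jobs to 0 jobs: 5.8011.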